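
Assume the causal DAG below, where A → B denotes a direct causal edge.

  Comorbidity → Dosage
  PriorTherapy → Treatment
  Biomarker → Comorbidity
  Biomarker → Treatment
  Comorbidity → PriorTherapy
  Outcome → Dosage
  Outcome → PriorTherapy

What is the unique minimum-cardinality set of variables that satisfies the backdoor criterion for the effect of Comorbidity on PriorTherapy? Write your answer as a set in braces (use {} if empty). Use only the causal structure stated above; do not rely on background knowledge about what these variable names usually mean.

{}

Variables eligible for adjustment (non-descendants of Comorbidity, excluding Comorbidity and PriorTherapy): {Biomarker, Outcome}.
Backdoor paths from Comorbidity to PriorTherapy:
  P1: Comorbidity <- Biomarker -> Treatment <- PriorTherapy
Each backdoor path contains an unconditioned collider, so every path is already blocked with the empty conditioning set:
  P1: blocked at collider Treatment (neither it nor any descendant is in the conditioning set).
The empty set is therefore the unique smallest valid set.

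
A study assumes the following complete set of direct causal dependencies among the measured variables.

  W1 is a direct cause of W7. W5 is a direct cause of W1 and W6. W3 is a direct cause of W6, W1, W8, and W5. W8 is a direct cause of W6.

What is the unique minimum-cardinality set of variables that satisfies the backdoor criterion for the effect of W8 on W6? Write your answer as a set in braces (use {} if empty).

Variables eligible for adjustment (non-descendants of W8, excluding W8 and W6): {W1, W3, W5, W7}.
Backdoor paths from W8 to W6:
  P1: W8 <- W3 -> W5 -> W6
  P2: W8 <- W3 -> W6
  P3: W8 <- W3 -> W1 <- W5 -> W6
The empty set is not sufficient: P1 (W8 <- W3 -> W5 -> W6) has no collider blocking it and no conditioned non-collider, so it is open.
Try {W3}:
  P1: blocked at fork node W3 ∈ conditioning set.
  P2: blocked at fork node W3 ∈ conditioning set.
  P3: blocked at fork node W3 ∈ conditioning set.
{W3} contains no descendant of W8 and blocks every backdoor path.
No other singleton works — e.g. {W5} leaves P2 open — so {W3} is the unique smallest valid adjustment set.

{W3}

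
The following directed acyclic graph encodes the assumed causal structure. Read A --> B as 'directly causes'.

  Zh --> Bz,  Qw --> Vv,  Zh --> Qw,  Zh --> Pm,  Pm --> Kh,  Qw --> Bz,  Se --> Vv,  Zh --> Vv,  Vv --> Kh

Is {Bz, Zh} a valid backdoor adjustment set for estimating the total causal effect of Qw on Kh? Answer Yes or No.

Backdoor paths from Qw to Kh (paths whose first edge points into Qw):
  P1: Qw <- Zh -> Vv -> Kh
  P2: Qw <- Zh -> Pm -> Kh
Condition 1 (no descendant of Qw in the set): FAILS — Bz is a descendant of Qw.
Condition 2 (every backdoor path blocked by {Bz, Zh}):
  P1: blocked at fork node Zh ∈ conditioning set.
  P2: blocked at fork node Zh ∈ conditioning set.
{Bz, Zh} does not satisfy the backdoor criterion.

No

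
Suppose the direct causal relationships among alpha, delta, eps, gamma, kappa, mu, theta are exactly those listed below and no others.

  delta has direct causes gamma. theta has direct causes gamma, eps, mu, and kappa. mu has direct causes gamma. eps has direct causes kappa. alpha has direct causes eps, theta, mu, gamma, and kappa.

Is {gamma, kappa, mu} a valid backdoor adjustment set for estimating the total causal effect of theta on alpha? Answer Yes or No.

No

Backdoor paths from theta to alpha (paths whose first edge points into theta):
  P1: theta <- kappa -> eps -> alpha
  P2: theta <- kappa -> alpha
  P3: theta <- gamma -> mu -> alpha
  P4: theta <- gamma -> alpha
  P5: theta <- eps <- kappa -> alpha
  P6: theta <- eps -> alpha
  P7: theta <- mu <- gamma -> alpha
  P8: theta <- mu -> alpha
Condition 1 (no descendant of theta in the set): holds — descendants of theta are {alpha}; none are in {gamma, kappa, mu}.
Condition 2 (every backdoor path blocked by {gamma, kappa, mu}):
  P1: blocked at fork node kappa ∈ conditioning set.
  P2: blocked at fork node kappa ∈ conditioning set.
  P3: blocked at fork node gamma ∈ conditioning set.
  P4: blocked at fork node gamma ∈ conditioning set.
  P5: blocked at fork node kappa ∈ conditioning set.
  P6: open — no interior node is in the conditioning set.
  P7: blocked at chain node mu ∈ conditioning set.
  P8: blocked at fork node mu ∈ conditioning set.
{gamma, kappa, mu} does not satisfy the backdoor criterion.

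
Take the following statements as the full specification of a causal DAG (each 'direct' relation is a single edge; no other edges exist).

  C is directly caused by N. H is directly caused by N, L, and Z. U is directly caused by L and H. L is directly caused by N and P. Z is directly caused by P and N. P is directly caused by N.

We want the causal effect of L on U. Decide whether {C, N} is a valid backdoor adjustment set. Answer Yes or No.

No

Backdoor paths from L to U (paths whose first edge points into L):
  P1: L <- N -> P -> Z -> H -> U
  P2: L <- N -> Z -> H -> U
  P3: L <- N -> H -> U
  P4: L <- P <- N -> Z -> H -> U
  P5: L <- P <- N -> H -> U
  P6: L <- P -> Z <- N -> H -> U
  P7: L <- P -> Z -> H -> U
Condition 1 (no descendant of L in the set): holds — descendants of L are {H, U}; none are in {C, N}.
Condition 2 (every backdoor path blocked by {C, N}):
  P1: blocked at fork node N ∈ conditioning set.
  P2: blocked at fork node N ∈ conditioning set.
  P3: blocked at fork node N ∈ conditioning set.
  P4: blocked at fork node N ∈ conditioning set.
  P5: blocked at fork node N ∈ conditioning set.
  P6: blocked at collider Z (neither it nor any descendant is in the conditioning set).
  P7: open — no interior node is in the conditioning set.
{C, N} does not satisfy the backdoor criterion.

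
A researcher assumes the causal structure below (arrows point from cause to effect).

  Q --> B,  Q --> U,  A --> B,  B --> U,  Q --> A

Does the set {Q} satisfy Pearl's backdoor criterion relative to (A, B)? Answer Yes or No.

Backdoor paths from A to B (paths whose first edge points into A):
  P1: A <- Q -> B
  P2: A <- Q -> U <- B
Condition 1 (no descendant of A in the set): holds — descendants of A are {B, U}; none are in {Q}.
Condition 2 (every backdoor path blocked by {Q}):
  P1: blocked at fork node Q ∈ conditioning set.
  P2: blocked at fork node Q ∈ conditioning set.
{Q} satisfies the backdoor criterion.

Yes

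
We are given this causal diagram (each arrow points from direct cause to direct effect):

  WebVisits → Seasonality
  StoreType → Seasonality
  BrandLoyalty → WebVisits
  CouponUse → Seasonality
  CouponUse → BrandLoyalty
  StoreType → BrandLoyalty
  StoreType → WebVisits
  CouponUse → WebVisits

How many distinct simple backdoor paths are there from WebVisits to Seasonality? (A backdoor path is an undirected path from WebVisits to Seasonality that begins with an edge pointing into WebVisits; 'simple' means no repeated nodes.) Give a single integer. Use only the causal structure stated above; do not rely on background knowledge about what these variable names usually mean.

6

A backdoor path from WebVisits to Seasonality is any simple undirected path whose first edge points into WebVisits (i.e. leaves WebVisits via a parent).
Parents of WebVisits: {BrandLoyalty, CouponUse, StoreType}.
Enumerating:
  P1: WebVisits <- StoreType -> BrandLoyalty <- CouponUse -> Seasonality
  P2: WebVisits <- StoreType -> Seasonality
  P3: WebVisits <- CouponUse -> BrandLoyalty <- StoreType -> Seasonality
  P4: WebVisits <- CouponUse -> Seasonality
  P5: WebVisits <- BrandLoyalty <- StoreType -> Seasonality
  P6: WebVisits <- BrandLoyalty <- CouponUse -> Seasonality
That exhausts the simple backdoor paths. Count: 6.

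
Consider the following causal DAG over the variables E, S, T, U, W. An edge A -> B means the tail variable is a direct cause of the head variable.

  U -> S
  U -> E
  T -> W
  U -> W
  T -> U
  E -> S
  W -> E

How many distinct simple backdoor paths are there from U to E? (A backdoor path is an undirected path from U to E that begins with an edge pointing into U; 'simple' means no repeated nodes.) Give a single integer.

A backdoor path from U to E is any simple undirected path whose first edge points into U (i.e. leaves U via a parent).
Parents of U: {T}.
Enumerating:
  P1: U <- T -> W -> E
That exhausts the simple backdoor paths. Count: 1.

1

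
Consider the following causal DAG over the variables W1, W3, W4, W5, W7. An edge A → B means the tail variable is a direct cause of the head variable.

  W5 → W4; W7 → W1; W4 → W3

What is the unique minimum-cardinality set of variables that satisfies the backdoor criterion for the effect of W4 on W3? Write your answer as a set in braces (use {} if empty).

Variables eligible for adjustment (non-descendants of W4, excluding W4 and W3): {W1, W5, W7}.
Backdoor paths from W4 to W3:
  (none)
With no backdoor paths the empty set already satisfies the criterion, and it is trivially minimal.

{}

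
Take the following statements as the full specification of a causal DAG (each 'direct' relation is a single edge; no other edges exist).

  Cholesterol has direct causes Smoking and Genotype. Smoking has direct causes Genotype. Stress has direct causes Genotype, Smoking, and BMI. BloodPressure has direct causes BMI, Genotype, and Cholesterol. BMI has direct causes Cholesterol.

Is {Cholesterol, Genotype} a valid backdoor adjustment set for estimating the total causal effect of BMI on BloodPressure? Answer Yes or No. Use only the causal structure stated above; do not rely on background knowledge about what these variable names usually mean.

Backdoor paths from BMI to BloodPressure (paths whose first edge points into BMI):
  P1: BMI <- Cholesterol <- Genotype -> BloodPressure
  P2: BMI <- Cholesterol <- Smoking <- Genotype -> BloodPressure
  P3: BMI <- Cholesterol <- Smoking -> Stress <- Genotype -> BloodPressure
  P4: BMI <- Cholesterol -> BloodPressure
Condition 1 (no descendant of BMI in the set): holds — descendants of BMI are {BloodPressure, Stress}; none are in {Cholesterol, Genotype}.
Condition 2 (every backdoor path blocked by {Cholesterol, Genotype}):
  P1: blocked at chain node Cholesterol ∈ conditioning set.
  P2: blocked at chain node Cholesterol ∈ conditioning set.
  P3: blocked at chain node Cholesterol ∈ conditioning set.
  P4: blocked at fork node Cholesterol ∈ conditioning set.
{Cholesterol, Genotype} satisfies the backdoor criterion.

Yes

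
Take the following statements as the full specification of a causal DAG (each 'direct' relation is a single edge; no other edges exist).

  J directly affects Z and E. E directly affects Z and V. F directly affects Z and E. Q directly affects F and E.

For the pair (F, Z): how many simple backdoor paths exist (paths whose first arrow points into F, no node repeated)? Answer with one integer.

2

A backdoor path from F to Z is any simple undirected path whose first edge points into F (i.e. leaves F via a parent).
Parents of F: {Q}.
Enumerating:
  P1: F <- Q -> E <- J -> Z
  P2: F <- Q -> E -> Z
That exhausts the simple backdoor paths. Count: 2.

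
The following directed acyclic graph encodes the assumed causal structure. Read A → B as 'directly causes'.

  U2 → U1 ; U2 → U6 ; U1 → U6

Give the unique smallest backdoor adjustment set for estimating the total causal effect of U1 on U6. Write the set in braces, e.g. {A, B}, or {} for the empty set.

Variables eligible for adjustment (non-descendants of U1, excluding U1 and U6): {U2}.
Backdoor paths from U1 to U6:
  P1: U1 <- U2 -> U6
The empty set is not sufficient: P1 (U1 <- U2 -> U6) has no collider blocking it and no conditioned non-collider, so it is open.
Try {U2}:
  P1: blocked at fork node U2 ∈ conditioning set.
{U2} contains no descendant of U1 and blocks every backdoor path.
{U2} is the unique smallest valid adjustment set.

{U2}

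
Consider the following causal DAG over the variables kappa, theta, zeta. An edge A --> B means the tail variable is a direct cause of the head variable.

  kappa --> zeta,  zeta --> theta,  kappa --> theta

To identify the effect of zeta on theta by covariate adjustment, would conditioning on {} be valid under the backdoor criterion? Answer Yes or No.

No

Backdoor paths from zeta to theta (paths whose first edge points into zeta):
  P1: zeta <- kappa -> theta
Condition 1 (no descendant of zeta in the set): holds — descendants of zeta are {theta}; none are in {}.
Condition 2 (every backdoor path blocked by {}):
  P1: open — no interior node is in the conditioning set.
{} does not satisfy the backdoor criterion.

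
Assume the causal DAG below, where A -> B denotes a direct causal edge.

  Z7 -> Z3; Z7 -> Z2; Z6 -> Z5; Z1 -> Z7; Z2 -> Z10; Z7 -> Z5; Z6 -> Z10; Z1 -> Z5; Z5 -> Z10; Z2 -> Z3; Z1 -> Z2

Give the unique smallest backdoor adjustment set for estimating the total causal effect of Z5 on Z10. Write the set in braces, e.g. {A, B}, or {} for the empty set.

{Z2, Z6}

Variables eligible for adjustment (non-descendants of Z5, excluding Z5 and Z10): {Z1, Z2, Z3, Z6, Z7}.
Backdoor paths from Z5 to Z10:
  P1: Z5 <- Z1 -> Z7 -> Z2 -> Z10
  P2: Z5 <- Z1 -> Z7 -> Z3 <- Z2 -> Z10
  P3: Z5 <- Z1 -> Z2 -> Z10
  P4: Z5 <- Z6 -> Z10
  P5: Z5 <- Z7 <- Z1 -> Z2 -> Z10
  P6: Z5 <- Z7 -> Z2 -> Z10
  P7: Z5 <- Z7 -> Z3 <- Z2 -> Z10
The empty set is not sufficient: P1 (Z5 <- Z1 -> Z7 -> Z2 -> Z10) has no collider blocking it and no conditioned non-collider, so it is open.
Try {Z2, Z6}:
  P1: blocked at chain node Z2 ∈ conditioning set.
  P2: blocked at collider Z3 (neither it nor any descendant is in the conditioning set).
  P3: blocked at chain node Z2 ∈ conditioning set.
  P4: blocked at fork node Z6 ∈ conditioning set.
  P5: blocked at chain node Z2 ∈ conditioning set.
  P6: blocked at chain node Z2 ∈ conditioning set.
  P7: blocked at collider Z3 (neither it nor any descendant is in the conditioning set).
{Z2, Z6} contains no descendant of Z5 and blocks every backdoor path.
Every element of {Z2, Z6} is needed (dropping Z2 leaves P1 open; dropping Z6 leaves P4 open), so no proper subset is valid.
Among all size-2 subsets of the eligible variables, only {Z2, Z6} blocks every backdoor path, so it is the unique smallest valid adjustment set.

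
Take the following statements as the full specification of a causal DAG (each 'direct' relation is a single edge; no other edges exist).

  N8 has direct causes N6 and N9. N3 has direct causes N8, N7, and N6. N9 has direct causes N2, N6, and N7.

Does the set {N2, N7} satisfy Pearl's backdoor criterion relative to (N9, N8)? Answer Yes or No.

Backdoor paths from N9 to N8 (paths whose first edge points into N9):
  P1: N9 <- N7 -> N3 <- N6 -> N8
  P2: N9 <- N7 -> N3 <- N8
  P3: N9 <- N6 -> N8
  P4: N9 <- N6 -> N3 <- N8
Condition 1 (no descendant of N9 in the set): holds — descendants of N9 are {N3, N8}; none are in {N2, N7}.
Condition 2 (every backdoor path blocked by {N2, N7}):
  P1: blocked at fork node N7 ∈ conditioning set.
  P2: blocked at fork node N7 ∈ conditioning set.
  P3: open — no interior node is in the conditioning set.
  P4: blocked at collider N3 (neither it nor any descendant is in the conditioning set).
{N2, N7} does not satisfy the backdoor criterion.

No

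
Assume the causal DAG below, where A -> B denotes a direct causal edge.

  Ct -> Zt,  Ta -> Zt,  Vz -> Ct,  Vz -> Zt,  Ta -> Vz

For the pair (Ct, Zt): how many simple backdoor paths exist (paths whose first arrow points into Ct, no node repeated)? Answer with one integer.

2

A backdoor path from Ct to Zt is any simple undirected path whose first edge points into Ct (i.e. leaves Ct via a parent).
Parents of Ct: {Vz}.
Enumerating:
  P1: Ct <- Vz <- Ta -> Zt
  P2: Ct <- Vz -> Zt
That exhausts the simple backdoor paths. Count: 2.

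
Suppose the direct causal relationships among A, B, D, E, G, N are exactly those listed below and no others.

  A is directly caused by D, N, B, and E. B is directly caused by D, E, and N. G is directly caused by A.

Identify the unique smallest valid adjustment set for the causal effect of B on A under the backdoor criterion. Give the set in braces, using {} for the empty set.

Variables eligible for adjustment (non-descendants of B, excluding B and A): {D, E, N}.
Backdoor paths from B to A:
  P1: B <- E -> A
  P2: B <- N -> A
  P3: B <- D -> A
The empty set is not sufficient: P1 (B <- E -> A) has no collider blocking it and no conditioned non-collider, so it is open.
Try {D, E, N}:
  P1: blocked at fork node E ∈ conditioning set.
  P2: blocked at fork node N ∈ conditioning set.
  P3: blocked at fork node D ∈ conditioning set.
{D, E, N} contains no descendant of B and blocks every backdoor path.
Every element of {D, E, N} is needed (dropping D leaves P3 open; dropping E leaves P1 open; dropping N leaves P2 open), so no proper subset is valid.
Among all size-3 subsets of the eligible variables, only {D, E, N} blocks every backdoor path, so it is the unique smallest valid adjustment set.

{D, E, N}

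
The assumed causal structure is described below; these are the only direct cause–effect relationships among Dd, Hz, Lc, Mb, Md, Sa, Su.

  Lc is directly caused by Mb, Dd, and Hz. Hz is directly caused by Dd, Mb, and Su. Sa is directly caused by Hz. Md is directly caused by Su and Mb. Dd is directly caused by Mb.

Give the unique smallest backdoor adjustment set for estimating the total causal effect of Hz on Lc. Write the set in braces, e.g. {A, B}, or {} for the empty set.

{Dd, Mb}

Variables eligible for adjustment (non-descendants of Hz, excluding Hz and Lc): {Dd, Mb, Md, Su}.
Backdoor paths from Hz to Lc:
  P1: Hz <- Mb -> Dd -> Lc
  P2: Hz <- Mb -> Lc
  P3: Hz <- Su -> Md <- Mb -> Dd -> Lc
  P4: Hz <- Su -> Md <- Mb -> Lc
  P5: Hz <- Dd <- Mb -> Lc
  P6: Hz <- Dd -> Lc
The empty set is not sufficient: P1 (Hz <- Mb -> Dd -> Lc) has no collider blocking it and no conditioned non-collider, so it is open.
Try {Dd, Mb}:
  P1: blocked at fork node Mb ∈ conditioning set.
  P2: blocked at fork node Mb ∈ conditioning set.
  P3: blocked at collider Md (neither it nor any descendant is in the conditioning set).
  P4: blocked at collider Md (neither it nor any descendant is in the conditioning set).
  P5: blocked at chain node Dd ∈ conditioning set.
  P6: blocked at fork node Dd ∈ conditioning set.
{Dd, Mb} contains no descendant of Hz and blocks every backdoor path.
Every element of {Dd, Mb} is needed (dropping Dd leaves P6 open; dropping Mb leaves P2 open), so no proper subset is valid.
Among all size-2 subsets of the eligible variables, only {Dd, Mb} blocks every backdoor path, so it is the unique smallest valid adjustment set.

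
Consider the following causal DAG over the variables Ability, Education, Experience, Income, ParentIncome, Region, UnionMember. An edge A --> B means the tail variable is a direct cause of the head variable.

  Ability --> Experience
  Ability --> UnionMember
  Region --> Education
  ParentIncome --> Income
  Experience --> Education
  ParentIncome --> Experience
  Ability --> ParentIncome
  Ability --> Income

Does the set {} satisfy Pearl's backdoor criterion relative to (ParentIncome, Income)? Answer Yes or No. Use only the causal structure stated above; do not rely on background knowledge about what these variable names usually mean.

No

Backdoor paths from ParentIncome to Income (paths whose first edge points into ParentIncome):
  P1: ParentIncome <- Ability -> Income
Condition 1 (no descendant of ParentIncome in the set): holds — descendants of ParentIncome are {Education, Experience, Income}; none are in {}.
Condition 2 (every backdoor path blocked by {}):
  P1: open — no interior node is in the conditioning set.
{} does not satisfy the backdoor criterion.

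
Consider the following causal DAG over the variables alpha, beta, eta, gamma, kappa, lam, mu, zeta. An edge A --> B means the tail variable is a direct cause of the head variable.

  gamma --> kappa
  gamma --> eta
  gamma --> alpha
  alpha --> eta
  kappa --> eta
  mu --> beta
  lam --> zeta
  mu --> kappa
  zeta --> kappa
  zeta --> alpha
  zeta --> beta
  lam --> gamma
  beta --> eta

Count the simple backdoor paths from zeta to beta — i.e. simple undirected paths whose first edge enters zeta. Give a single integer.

A backdoor path from zeta to beta is any simple undirected path whose first edge points into zeta (i.e. leaves zeta via a parent).
Parents of zeta: {lam}.
Enumerating:
  P1: zeta <- lam -> gamma -> kappa <- mu -> beta
  P2: zeta <- lam -> gamma -> kappa -> eta <- beta
  P3: zeta <- lam -> gamma -> alpha -> eta <- kappa <- mu -> beta
  P4: zeta <- lam -> gamma -> alpha -> eta <- beta
  P5: zeta <- lam -> gamma -> eta <- kappa <- mu -> beta
  P6: zeta <- lam -> gamma -> eta <- beta
That exhausts the simple backdoor paths. Count: 6.

6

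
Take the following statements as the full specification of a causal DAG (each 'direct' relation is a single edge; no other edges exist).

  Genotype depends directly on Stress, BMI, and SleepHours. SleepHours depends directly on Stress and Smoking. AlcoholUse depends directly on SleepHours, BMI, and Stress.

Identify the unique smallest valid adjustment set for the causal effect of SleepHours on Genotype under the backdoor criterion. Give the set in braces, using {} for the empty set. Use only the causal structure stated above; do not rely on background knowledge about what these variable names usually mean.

Variables eligible for adjustment (non-descendants of SleepHours, excluding SleepHours and Genotype): {BMI, Smoking, Stress}.
Backdoor paths from SleepHours to Genotype:
  P1: SleepHours <- Stress -> AlcoholUse <- BMI -> Genotype
  P2: SleepHours <- Stress -> Genotype
The empty set is not sufficient: P2 (SleepHours <- Stress -> Genotype) has no collider blocking it and no conditioned non-collider, so it is open.
Try {Stress}:
  P1: blocked at fork node Stress ∈ conditioning set.
  P2: blocked at fork node Stress ∈ conditioning set.
{Stress} contains no descendant of SleepHours and blocks every backdoor path.
No other singleton works — e.g. {Smoking} leaves P2 open — so {Stress} is the unique smallest valid adjustment set.

{Stress}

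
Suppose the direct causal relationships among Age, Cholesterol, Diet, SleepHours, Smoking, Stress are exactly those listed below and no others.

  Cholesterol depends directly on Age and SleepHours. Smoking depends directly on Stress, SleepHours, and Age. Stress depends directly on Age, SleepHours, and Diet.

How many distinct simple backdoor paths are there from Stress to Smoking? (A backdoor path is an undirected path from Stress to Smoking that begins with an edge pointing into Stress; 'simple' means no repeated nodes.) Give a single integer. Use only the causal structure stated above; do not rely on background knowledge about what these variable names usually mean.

4

A backdoor path from Stress to Smoking is any simple undirected path whose first edge points into Stress (i.e. leaves Stress via a parent).
Parents of Stress: {Age, Diet, SleepHours}.
Enumerating:
  P1: Stress <- SleepHours -> Smoking
  P2: Stress <- SleepHours -> Cholesterol <- Age -> Smoking
  P3: Stress <- Age -> Smoking
  P4: Stress <- Age -> Cholesterol <- SleepHours -> Smoking
That exhausts the simple backdoor paths. Count: 4.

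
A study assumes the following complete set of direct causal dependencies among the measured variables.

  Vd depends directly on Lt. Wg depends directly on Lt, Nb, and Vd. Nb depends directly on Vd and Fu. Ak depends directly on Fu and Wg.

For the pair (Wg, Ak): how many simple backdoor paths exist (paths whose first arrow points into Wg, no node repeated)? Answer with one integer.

3

A backdoor path from Wg to Ak is any simple undirected path whose first edge points into Wg (i.e. leaves Wg via a parent).
Parents of Wg: {Lt, Nb, Vd}.
Enumerating:
  P1: Wg <- Lt -> Vd -> Nb <- Fu -> Ak
  P2: Wg <- Vd -> Nb <- Fu -> Ak
  P3: Wg <- Nb <- Fu -> Ak
That exhausts the simple backdoor paths. Count: 3.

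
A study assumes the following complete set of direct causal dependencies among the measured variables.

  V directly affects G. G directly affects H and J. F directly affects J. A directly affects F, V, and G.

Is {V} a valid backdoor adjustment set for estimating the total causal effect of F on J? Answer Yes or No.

No

Backdoor paths from F to J (paths whose first edge points into F):
  P1: F <- A -> V -> G -> J
  P2: F <- A -> G -> J
Condition 1 (no descendant of F in the set): holds — descendants of F are {J}; none are in {V}.
Condition 2 (every backdoor path blocked by {V}):
  P1: blocked at chain node V ∈ conditioning set.
  P2: open — no interior node is in the conditioning set.
{V} does not satisfy the backdoor criterion.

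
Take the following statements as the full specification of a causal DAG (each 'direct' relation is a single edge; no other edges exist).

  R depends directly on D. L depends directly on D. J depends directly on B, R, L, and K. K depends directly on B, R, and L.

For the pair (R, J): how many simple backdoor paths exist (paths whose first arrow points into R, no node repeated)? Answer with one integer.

A backdoor path from R to J is any simple undirected path whose first edge points into R (i.e. leaves R via a parent).
Parents of R: {D}.
Enumerating:
  P1: R <- D -> L -> K <- B -> J
  P2: R <- D -> L -> K -> J
  P3: R <- D -> L -> J
That exhausts the simple backdoor paths. Count: 3.

3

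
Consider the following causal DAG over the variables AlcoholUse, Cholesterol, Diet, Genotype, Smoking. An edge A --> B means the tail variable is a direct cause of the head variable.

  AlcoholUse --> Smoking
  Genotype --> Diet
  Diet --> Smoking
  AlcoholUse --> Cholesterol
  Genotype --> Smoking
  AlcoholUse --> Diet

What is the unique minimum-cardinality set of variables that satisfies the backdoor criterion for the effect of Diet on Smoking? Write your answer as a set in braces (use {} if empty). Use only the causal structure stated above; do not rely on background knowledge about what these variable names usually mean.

Variables eligible for adjustment (non-descendants of Diet, excluding Diet and Smoking): {AlcoholUse, Cholesterol, Genotype}.
Backdoor paths from Diet to Smoking:
  P1: Diet <- AlcoholUse -> Smoking
  P2: Diet <- Genotype -> Smoking
The empty set is not sufficient: P1 (Diet <- AlcoholUse -> Smoking) has no collider blocking it and no conditioned non-collider, so it is open.
Try {AlcoholUse, Genotype}:
  P1: blocked at fork node AlcoholUse ∈ conditioning set.
  P2: blocked at fork node Genotype ∈ conditioning set.
{AlcoholUse, Genotype} contains no descendant of Diet and blocks every backdoor path.
Every element of {AlcoholUse, Genotype} is needed (dropping AlcoholUse leaves P1 open; dropping Genotype leaves P2 open), so no proper subset is valid.
Among all size-2 subsets of the eligible variables, only {AlcoholUse, Genotype} blocks every backdoor path, so it is the unique smallest valid adjustment set.

{AlcoholUse, Genotype}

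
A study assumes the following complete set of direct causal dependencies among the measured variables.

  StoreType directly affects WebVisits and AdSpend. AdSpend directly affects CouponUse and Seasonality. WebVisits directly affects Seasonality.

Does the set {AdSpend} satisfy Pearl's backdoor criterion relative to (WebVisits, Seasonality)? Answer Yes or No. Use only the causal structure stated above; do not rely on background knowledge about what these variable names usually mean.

Yes

Backdoor paths from WebVisits to Seasonality (paths whose first edge points into WebVisits):
  P1: WebVisits <- StoreType -> AdSpend -> Seasonality
Condition 1 (no descendant of WebVisits in the set): holds — descendants of WebVisits are {Seasonality}; none are in {AdSpend}.
Condition 2 (every backdoor path blocked by {AdSpend}):
  P1: blocked at chain node AdSpend ∈ conditioning set.
{AdSpend} satisfies the backdoor criterion.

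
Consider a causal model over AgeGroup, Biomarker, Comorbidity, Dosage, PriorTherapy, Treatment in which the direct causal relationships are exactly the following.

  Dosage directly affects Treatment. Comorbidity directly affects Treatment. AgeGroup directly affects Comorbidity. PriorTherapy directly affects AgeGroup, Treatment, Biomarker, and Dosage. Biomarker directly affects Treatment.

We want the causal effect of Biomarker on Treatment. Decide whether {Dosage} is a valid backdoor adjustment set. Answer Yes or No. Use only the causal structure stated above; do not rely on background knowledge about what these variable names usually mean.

No

Backdoor paths from Biomarker to Treatment (paths whose first edge points into Biomarker):
  P1: Biomarker <- PriorTherapy -> Dosage -> Treatment
  P2: Biomarker <- PriorTherapy -> AgeGroup -> Comorbidity -> Treatment
  P3: Biomarker <- PriorTherapy -> Treatment
Condition 1 (no descendant of Biomarker in the set): holds — descendants of Biomarker are {Treatment}; none are in {Dosage}.
Condition 2 (every backdoor path blocked by {Dosage}):
  P1: blocked at chain node Dosage ∈ conditioning set.
  P2: open — no interior node is in the conditioning set.
  P3: open — no interior node is in the conditioning set.
{Dosage} does not satisfy the backdoor criterion.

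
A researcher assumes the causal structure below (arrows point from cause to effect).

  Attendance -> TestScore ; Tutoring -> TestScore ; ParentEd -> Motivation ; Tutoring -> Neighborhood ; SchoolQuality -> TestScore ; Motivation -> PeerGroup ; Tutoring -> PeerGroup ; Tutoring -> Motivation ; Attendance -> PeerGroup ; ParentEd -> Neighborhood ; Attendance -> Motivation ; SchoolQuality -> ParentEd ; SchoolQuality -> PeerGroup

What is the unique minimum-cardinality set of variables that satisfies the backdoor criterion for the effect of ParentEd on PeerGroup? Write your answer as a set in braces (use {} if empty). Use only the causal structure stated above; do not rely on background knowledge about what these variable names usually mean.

Variables eligible for adjustment (non-descendants of ParentEd, excluding ParentEd and PeerGroup): {Attendance, SchoolQuality, TestScore, Tutoring}.
Backdoor paths from ParentEd to PeerGroup:
  P1: ParentEd <- SchoolQuality -> TestScore <- Attendance -> Motivation <- Tutoring -> PeerGroup
  P2: ParentEd <- SchoolQuality -> TestScore <- Attendance -> Motivation -> PeerGroup
  P3: ParentEd <- SchoolQuality -> TestScore <- Attendance -> PeerGroup
  P4: ParentEd <- SchoolQuality -> TestScore <- Tutoring -> Motivation <- Attendance -> PeerGroup
  P5: ParentEd <- SchoolQuality -> TestScore <- Tutoring -> Motivation -> PeerGroup
  P6: ParentEd <- SchoolQuality -> TestScore <- Tutoring -> PeerGroup
  P7: ParentEd <- SchoolQuality -> PeerGroup
The empty set is not sufficient: P7 (ParentEd <- SchoolQuality -> PeerGroup) has no collider blocking it and no conditioned non-collider, so it is open.
Try {SchoolQuality}:
  P1: blocked at fork node SchoolQuality ∈ conditioning set.
  P2: blocked at fork node SchoolQuality ∈ conditioning set.
  P3: blocked at fork node SchoolQuality ∈ conditioning set.
  P4: blocked at fork node SchoolQuality ∈ conditioning set.
  P5: blocked at fork node SchoolQuality ∈ conditioning set.
  P6: blocked at fork node SchoolQuality ∈ conditioning set.
  P7: blocked at fork node SchoolQuality ∈ conditioning set.
{SchoolQuality} contains no descendant of ParentEd and blocks every backdoor path.
No other singleton works — e.g. {Attendance} leaves P7 open — so {SchoolQuality} is the unique smallest valid adjustment set.

{SchoolQuality}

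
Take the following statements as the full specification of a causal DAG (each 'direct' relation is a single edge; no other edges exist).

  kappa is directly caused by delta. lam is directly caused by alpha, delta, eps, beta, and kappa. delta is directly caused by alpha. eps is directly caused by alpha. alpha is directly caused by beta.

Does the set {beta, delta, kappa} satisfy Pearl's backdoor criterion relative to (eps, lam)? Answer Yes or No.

Backdoor paths from eps to lam (paths whose first edge points into eps):
  P1: eps <- alpha <- beta -> lam
  P2: eps <- alpha -> delta -> kappa -> lam
  P3: eps <- alpha -> delta -> lam
  P4: eps <- alpha -> lam
Condition 1 (no descendant of eps in the set): holds — descendants of eps are {lam}; none are in {beta, delta, kappa}.
Condition 2 (every backdoor path blocked by {beta, delta, kappa}):
  P1: blocked at fork node beta ∈ conditioning set.
  P2: blocked at chain node delta ∈ conditioning set.
  P3: blocked at chain node delta ∈ conditioning set.
  P4: open — no interior node is in the conditioning set.
{beta, delta, kappa} does not satisfy the backdoor criterion.

No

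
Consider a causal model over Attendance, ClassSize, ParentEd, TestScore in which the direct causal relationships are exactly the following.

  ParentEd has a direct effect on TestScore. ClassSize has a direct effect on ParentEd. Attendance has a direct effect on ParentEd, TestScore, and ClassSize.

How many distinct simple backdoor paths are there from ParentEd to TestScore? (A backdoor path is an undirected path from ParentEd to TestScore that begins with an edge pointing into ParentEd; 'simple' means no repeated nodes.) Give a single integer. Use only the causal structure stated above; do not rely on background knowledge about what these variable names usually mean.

2

A backdoor path from ParentEd to TestScore is any simple undirected path whose first edge points into ParentEd (i.e. leaves ParentEd via a parent).
Parents of ParentEd: {Attendance, ClassSize}.
Enumerating:
  P1: ParentEd <- Attendance -> TestScore
  P2: ParentEd <- ClassSize <- Attendance -> TestScore
That exhausts the simple backdoor paths. Count: 2.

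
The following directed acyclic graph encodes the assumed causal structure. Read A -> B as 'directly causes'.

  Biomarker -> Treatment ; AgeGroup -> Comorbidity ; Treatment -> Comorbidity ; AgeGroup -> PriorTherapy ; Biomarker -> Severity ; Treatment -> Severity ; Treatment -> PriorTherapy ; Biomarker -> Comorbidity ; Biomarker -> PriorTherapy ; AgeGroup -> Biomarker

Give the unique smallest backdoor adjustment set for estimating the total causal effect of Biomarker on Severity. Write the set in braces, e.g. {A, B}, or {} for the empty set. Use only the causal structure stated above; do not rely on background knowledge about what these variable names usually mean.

{}

Variables eligible for adjustment (non-descendants of Biomarker, excluding Biomarker and Severity): {AgeGroup}.
Backdoor paths from Biomarker to Severity:
  P1: Biomarker <- AgeGroup -> PriorTherapy <- Treatment -> Severity
  P2: Biomarker <- AgeGroup -> Comorbidity <- Treatment -> Severity
Each backdoor path contains an unconditioned collider, so every path is already blocked with the empty conditioning set:
  P1: blocked at collider PriorTherapy (neither it nor any descendant is in the conditioning set).
  P2: blocked at collider Comorbidity (neither it nor any descendant is in the conditioning set).
The empty set is therefore the unique smallest valid set.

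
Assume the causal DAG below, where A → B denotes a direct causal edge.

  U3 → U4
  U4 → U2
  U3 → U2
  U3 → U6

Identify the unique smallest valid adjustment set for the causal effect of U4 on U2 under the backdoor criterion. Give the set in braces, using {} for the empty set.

{U3}

Variables eligible for adjustment (non-descendants of U4, excluding U4 and U2): {U3, U6}.
Backdoor paths from U4 to U2:
  P1: U4 <- U3 -> U2
The empty set is not sufficient: P1 (U4 <- U3 -> U2) has no collider blocking it and no conditioned non-collider, so it is open.
Try {U3}:
  P1: blocked at fork node U3 ∈ conditioning set.
{U3} contains no descendant of U4 and blocks every backdoor path.
No other singleton works — e.g. {U6} leaves P1 open — so {U3} is the unique smallest valid adjustment set.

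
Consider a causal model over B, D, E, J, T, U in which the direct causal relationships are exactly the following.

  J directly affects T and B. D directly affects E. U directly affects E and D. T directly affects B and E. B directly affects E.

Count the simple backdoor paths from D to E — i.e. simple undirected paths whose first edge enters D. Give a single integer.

A backdoor path from D to E is any simple undirected path whose first edge points into D (i.e. leaves D via a parent).
Parents of D: {U}.
Enumerating:
  P1: D <- U -> E
That exhausts the simple backdoor paths. Count: 1.

1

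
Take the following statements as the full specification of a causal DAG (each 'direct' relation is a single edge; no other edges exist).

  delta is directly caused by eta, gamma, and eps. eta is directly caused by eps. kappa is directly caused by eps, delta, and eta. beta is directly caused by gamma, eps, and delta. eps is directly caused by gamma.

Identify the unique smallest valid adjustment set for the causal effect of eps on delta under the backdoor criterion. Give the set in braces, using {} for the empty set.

Variables eligible for adjustment (non-descendants of eps, excluding eps and delta): {gamma}.
Backdoor paths from eps to delta:
  P1: eps <- gamma -> delta
  P2: eps <- gamma -> beta <- delta
The empty set is not sufficient: P1 (eps <- gamma -> delta) has no collider blocking it and no conditioned non-collider, so it is open.
Try {gamma}:
  P1: blocked at fork node gamma ∈ conditioning set.
  P2: blocked at fork node gamma ∈ conditioning set.
{gamma} contains no descendant of eps and blocks every backdoor path.
{gamma} is the unique smallest valid adjustment set.

{gamma}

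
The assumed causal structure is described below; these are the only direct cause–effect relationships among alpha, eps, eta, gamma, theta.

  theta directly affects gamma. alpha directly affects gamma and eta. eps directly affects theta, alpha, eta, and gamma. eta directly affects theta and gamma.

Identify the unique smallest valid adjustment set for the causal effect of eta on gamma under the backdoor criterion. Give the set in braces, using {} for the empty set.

{alpha, eps}

Variables eligible for adjustment (non-descendants of eta, excluding eta and gamma): {alpha, eps}.
Backdoor paths from eta to gamma:
  P1: eta <- eps -> alpha -> gamma
  P2: eta <- eps -> theta -> gamma
  P3: eta <- eps -> gamma
  P4: eta <- alpha <- eps -> theta -> gamma
  P5: eta <- alpha <- eps -> gamma
  P6: eta <- alpha -> gamma
The empty set is not sufficient: P1 (eta <- eps -> alpha -> gamma) has no collider blocking it and no conditioned non-collider, so it is open.
Try {alpha, eps}:
  P1: blocked at fork node eps ∈ conditioning set.
  P2: blocked at fork node eps ∈ conditioning set.
  P3: blocked at fork node eps ∈ conditioning set.
  P4: blocked at chain node alpha ∈ conditioning set.
  P5: blocked at chain node alpha ∈ conditioning set.
  P6: blocked at fork node alpha ∈ conditioning set.
{alpha, eps} contains no descendant of eta and blocks every backdoor path.
Every element of {alpha, eps} is needed (dropping alpha leaves P6 open; dropping eps leaves P2 open), so no proper subset is valid.
Among all size-2 subsets of the eligible variables, only {alpha, eps} blocks every backdoor path, so it is the unique smallest valid adjustment set.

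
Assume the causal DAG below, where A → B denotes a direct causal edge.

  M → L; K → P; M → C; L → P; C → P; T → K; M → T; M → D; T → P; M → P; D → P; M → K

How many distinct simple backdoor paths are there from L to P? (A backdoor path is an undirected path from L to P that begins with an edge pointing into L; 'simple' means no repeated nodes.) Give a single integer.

A backdoor path from L to P is any simple undirected path whose first edge points into L (i.e. leaves L via a parent).
Parents of L: {M}.
Enumerating:
  P1: L <- M -> T -> K -> P
  P2: L <- M -> T -> P
  P3: L <- M -> K <- T -> P
  P4: L <- M -> K -> P
  P5: L <- M -> D -> P
  P6: L <- M -> C -> P
  P7: L <- M -> P
That exhausts the simple backdoor paths. Count: 7.

7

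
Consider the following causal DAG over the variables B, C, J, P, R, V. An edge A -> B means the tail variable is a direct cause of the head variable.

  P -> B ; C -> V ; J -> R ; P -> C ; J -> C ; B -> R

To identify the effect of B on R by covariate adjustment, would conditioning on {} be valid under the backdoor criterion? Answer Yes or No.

Backdoor paths from B to R (paths whose first edge points into B):
  P1: B <- P -> C <- J -> R
Condition 1 (no descendant of B in the set): holds — descendants of B are {R}; none are in {}.
Condition 2 (every backdoor path blocked by {}):
  P1: blocked at collider C (neither it nor any descendant is in the conditioning set).
{} satisfies the backdoor criterion.

Yes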